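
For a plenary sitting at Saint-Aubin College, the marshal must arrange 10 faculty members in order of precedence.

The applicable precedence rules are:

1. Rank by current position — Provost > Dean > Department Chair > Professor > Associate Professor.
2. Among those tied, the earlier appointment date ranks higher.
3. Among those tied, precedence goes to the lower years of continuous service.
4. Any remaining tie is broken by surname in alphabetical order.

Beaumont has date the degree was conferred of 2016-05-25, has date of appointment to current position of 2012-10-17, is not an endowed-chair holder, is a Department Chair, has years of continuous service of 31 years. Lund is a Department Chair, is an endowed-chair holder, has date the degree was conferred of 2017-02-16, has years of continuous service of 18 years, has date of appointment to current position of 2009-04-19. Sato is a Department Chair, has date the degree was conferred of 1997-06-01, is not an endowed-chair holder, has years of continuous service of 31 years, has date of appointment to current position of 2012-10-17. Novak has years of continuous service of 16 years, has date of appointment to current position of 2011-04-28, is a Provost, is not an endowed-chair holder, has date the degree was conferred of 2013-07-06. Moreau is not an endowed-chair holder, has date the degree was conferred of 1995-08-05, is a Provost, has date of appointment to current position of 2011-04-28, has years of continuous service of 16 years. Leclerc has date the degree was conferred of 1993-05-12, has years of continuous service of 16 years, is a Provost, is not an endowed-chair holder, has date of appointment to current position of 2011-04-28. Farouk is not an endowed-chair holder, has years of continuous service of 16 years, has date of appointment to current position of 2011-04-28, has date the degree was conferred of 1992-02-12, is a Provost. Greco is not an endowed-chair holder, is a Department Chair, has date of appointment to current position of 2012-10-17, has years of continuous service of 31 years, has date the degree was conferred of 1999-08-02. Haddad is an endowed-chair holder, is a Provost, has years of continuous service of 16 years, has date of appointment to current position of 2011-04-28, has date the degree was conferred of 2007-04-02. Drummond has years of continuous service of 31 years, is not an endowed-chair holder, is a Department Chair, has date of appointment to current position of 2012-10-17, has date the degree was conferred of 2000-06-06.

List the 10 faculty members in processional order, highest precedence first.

By current position: Farouk, Haddad, Leclerc, Moreau and Novak (Provost); then Lund, Beaumont, Drummond, Greco and Sato (Department Chair).
Farouk, Haddad, Leclerc, Moreau and Novak all have date of appointment to current position 2011-04-28, so the next rule applies.
Farouk, Haddad, Leclerc, Moreau and Novak all have years of continuous service 16 years, so the next rule applies.
Among Farouk, Haddad, Leclerc, Moreau and Novak, alphabetically by surname: Farouk before Haddad before Leclerc before Moreau before Novak.
Among Lund, Beaumont, Drummond, Greco and Sato, by date of appointment to current position (earlier first): Lund (2009-04-19) before Beaumont, Drummond, Greco and Sato (2012-10-17).
Beaumont, Drummond, Greco and Sato all have years of continuous service 31 years, so the next rule applies.
Among Beaumont, Drummond, Greco and Sato, alphabetically by surname: Beaumont before Drummond before Greco before Sato.
Full order: Farouk, Haddad, Leclerc, Moreau, Novak, Lund, Beaumont, Drummond, Greco, Sato.

Farouk, Haddad, Leclerc, Moreau, Novak, Lund, Beaumont, Drummond, Greco, Sato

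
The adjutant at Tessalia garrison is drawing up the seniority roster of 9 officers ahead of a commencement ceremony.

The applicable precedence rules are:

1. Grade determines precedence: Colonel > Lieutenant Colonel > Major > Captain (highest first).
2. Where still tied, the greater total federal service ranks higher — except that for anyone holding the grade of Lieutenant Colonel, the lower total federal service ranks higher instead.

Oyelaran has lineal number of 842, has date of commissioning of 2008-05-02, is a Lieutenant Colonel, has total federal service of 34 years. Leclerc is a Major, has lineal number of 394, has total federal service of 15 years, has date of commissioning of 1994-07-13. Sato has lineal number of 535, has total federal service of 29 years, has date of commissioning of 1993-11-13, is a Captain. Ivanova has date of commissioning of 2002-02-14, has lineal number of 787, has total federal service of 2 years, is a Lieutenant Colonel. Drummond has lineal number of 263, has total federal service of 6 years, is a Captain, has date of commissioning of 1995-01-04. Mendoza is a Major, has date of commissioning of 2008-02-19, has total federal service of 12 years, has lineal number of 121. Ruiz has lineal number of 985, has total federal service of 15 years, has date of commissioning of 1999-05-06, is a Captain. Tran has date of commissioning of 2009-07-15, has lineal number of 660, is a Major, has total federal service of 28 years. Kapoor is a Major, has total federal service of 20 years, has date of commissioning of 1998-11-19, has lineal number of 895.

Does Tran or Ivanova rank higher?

By grade: Ivanova and Oyelaran (Lieutenant Colonel); then Tran, Kapoor, Leclerc and Mendoza (Major); then Sato, Ruiz and Drummond (Captain).
Among Ivanova and Oyelaran, by total federal service (lower first) (reversed rule for this group): Ivanova (2 years) before Oyelaran (34 years).
Among Tran, Kapoor, Leclerc and Mendoza, by total federal service (higher first): Tran (28 years) before Kapoor (20 years) before Leclerc (15 years) before Mendoza (12 years).
Among Sato, Ruiz and Drummond, by total federal service (higher first): Sato (29 years) before Ruiz (15 years) before Drummond (6 years).
So Ivanova takes precedence.

Ivanova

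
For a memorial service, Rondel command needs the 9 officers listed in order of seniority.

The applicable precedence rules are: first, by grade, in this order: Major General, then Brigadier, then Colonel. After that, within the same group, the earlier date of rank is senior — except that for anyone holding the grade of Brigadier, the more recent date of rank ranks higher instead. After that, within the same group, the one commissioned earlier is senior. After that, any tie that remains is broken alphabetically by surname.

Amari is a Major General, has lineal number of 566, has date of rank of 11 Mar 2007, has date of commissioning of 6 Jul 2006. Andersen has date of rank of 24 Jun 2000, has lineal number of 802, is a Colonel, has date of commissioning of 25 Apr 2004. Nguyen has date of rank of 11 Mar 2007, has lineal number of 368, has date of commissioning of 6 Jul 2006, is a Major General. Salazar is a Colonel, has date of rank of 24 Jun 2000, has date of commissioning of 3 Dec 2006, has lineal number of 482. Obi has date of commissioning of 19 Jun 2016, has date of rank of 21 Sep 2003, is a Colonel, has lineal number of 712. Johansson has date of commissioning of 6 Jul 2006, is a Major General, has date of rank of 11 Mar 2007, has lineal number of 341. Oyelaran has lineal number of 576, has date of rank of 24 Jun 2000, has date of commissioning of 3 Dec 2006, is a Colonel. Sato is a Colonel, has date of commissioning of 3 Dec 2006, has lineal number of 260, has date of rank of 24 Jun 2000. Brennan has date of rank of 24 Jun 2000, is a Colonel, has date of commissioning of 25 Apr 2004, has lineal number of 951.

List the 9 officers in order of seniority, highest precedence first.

Amari, Johansson, Nguyen, Andersen, Brennan, Oyelaran, Salazar, Sato, Obi

By grade: Amari, Johansson and Nguyen (Major General); then Andersen, Brennan, Oyelaran, Salazar, Sato and Obi (Colonel).
Amari, Johansson and Nguyen all have date of rank 11 Mar 2007, so the next rule applies.
Amari, Johansson and Nguyen all have date of commissioning 6 Jul 2006, so the next rule applies.
Among Amari, Johansson and Nguyen, alphabetically by surname: Amari before Johansson before Nguyen.
Among Andersen, Brennan, Oyelaran, Salazar, Sato and Obi, by date of rank (earlier first): Andersen, Brennan, Oyelaran, Salazar and Sato (24 Jun 2000) before Obi (21 Sep 2003).
Among Andersen, Brennan, Oyelaran, Salazar and Sato, by date of commissioning (earlier first): Andersen and Brennan (25 Apr 2004) before Oyelaran, Salazar and Sato (3 Dec 2006).
Among Andersen and Brennan, alphabetically by surname: Andersen before Brennan.
Among Oyelaran, Salazar and Sato, alphabetically by surname: Oyelaran before Salazar before Sato.
Full order: Amari, Johansson, Nguyen, Andersen, Brennan, Oyelaran, Salazar, Sato, Obi.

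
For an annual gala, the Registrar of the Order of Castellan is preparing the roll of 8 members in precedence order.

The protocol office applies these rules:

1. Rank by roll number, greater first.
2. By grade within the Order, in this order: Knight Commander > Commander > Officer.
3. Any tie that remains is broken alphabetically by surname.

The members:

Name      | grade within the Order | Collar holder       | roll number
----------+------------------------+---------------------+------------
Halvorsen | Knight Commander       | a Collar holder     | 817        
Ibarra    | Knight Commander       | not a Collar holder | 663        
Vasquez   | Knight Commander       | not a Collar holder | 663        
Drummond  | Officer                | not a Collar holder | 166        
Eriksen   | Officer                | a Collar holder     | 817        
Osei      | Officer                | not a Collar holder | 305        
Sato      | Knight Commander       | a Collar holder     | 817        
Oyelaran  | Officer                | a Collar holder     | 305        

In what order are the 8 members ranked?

Halvorsen, Sato, Eriksen, Ibarra, Vasquez, Osei, Oyelaran, Drummond

By roll number (higher first): Halvorsen, Sato and Eriksen (each 817); then Ibarra and Vasquez (both 663); then Osei and Oyelaran (both 305); then Drummond (166).
Among Halvorsen, Sato and Eriksen, by grade within the Order: Halvorsen and Sato (Knight Commander) before Eriksen (Officer).
Among Halvorsen and Sato, alphabetically by surname: Halvorsen before Sato.
Ibarra and Vasquez are each Knight Commander, so the next rule applies.
Among Ibarra and Vasquez, alphabetically by surname: Ibarra before Vasquez.
Osei and Oyelaran are each Officer, so the next rule applies.
Among Osei and Oyelaran, alphabetically by surname: Osei before Oyelaran.
Full order: Halvorsen, Sato, Eriksen, Ibarra, Vasquez, Osei, Oyelaran, Drummond.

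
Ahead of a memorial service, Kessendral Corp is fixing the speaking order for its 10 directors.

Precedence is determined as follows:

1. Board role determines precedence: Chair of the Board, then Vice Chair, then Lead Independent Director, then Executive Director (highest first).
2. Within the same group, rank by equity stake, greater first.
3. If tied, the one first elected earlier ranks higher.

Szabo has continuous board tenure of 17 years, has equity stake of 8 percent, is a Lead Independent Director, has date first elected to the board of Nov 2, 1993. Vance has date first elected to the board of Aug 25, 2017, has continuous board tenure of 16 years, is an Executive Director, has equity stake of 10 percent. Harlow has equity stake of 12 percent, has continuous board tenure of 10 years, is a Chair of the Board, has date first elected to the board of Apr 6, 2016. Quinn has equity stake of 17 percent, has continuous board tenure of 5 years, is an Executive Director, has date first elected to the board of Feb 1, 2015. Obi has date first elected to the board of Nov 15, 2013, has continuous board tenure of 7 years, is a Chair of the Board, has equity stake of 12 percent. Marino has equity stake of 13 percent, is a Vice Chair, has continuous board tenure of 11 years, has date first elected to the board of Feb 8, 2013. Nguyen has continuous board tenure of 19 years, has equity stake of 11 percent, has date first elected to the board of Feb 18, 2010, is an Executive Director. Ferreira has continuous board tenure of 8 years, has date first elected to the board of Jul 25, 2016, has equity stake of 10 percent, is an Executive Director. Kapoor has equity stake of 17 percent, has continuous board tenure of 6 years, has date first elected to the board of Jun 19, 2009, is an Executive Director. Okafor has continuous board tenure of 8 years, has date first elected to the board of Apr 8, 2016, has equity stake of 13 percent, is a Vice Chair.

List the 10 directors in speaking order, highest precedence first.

Obi, Harlow, Marino, Okafor, Szabo, Kapoor, Quinn, Nguyen, Ferreira, Vance

By board role: Obi and Harlow (Chair of the Board); then Marino and Okafor (Vice Chair); then Szabo (Lead Independent Director); then Kapoor, Quinn, Nguyen, Ferreira and Vance (Executive Director).
Obi and Harlow both have equity stake 12 percent, so the next rule applies.
Among Obi and Harlow, by date first elected to the board (earlier first): Obi (Nov 15, 2013) before Harlow (Apr 6, 2016).
Marino and Okafor both have equity stake 13 percent, so the next rule applies.
Among Marino and Okafor, by date first elected to the board (earlier first): Marino (Feb 8, 2013) before Okafor (Apr 8, 2016).
Among Kapoor, Quinn, Nguyen, Ferreira and Vance, by equity stake (higher first): Kapoor and Quinn (17 percent) before Nguyen (11 percent) before Ferreira and Vance (10 percent).
Among Kapoor and Quinn, by date first elected to the board (earlier first): Kapoor (Jun 19, 2009) before Quinn (Feb 1, 2015).
Among Ferreira and Vance, by date first elected to the board (earlier first): Ferreira (Jul 25, 2016) before Vance (Aug 25, 2017).
Full order: Obi, Harlow, Marino, Okafor, Szabo, Kapoor, Quinn, Nguyen, Ferreira, Vance.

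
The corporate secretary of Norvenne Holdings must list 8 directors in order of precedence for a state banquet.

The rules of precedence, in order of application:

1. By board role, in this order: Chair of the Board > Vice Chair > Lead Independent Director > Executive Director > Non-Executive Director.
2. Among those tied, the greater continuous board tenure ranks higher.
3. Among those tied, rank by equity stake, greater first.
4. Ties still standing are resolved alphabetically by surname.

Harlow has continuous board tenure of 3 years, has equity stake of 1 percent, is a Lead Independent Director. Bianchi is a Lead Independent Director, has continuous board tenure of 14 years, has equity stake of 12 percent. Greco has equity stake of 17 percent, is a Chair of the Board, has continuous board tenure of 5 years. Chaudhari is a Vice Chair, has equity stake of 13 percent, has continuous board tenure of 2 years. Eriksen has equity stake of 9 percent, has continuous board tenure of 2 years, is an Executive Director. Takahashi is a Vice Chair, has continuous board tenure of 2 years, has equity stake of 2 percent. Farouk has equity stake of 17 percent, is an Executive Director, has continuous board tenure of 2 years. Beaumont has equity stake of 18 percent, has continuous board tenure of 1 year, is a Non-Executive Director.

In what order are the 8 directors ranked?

By board role: Greco (Chair of the Board); then Chaudhari and Takahashi (Vice Chair); then Bianchi and Harlow (Lead Independent Director); then Farouk and Eriksen (Executive Director); then Beaumont (Non-Executive Director).
Chaudhari and Takahashi both have continuous board tenure 2 years, so the next rule applies.
Among Chaudhari and Takahashi, by equity stake (higher first): Chaudhari (13 percent) before Takahashi (2 percent).
Among Bianchi and Harlow, by continuous board tenure (higher first): Bianchi (14 years) before Harlow (3 years).
Farouk and Eriksen both have continuous board tenure 2 years, so the next rule applies.
Among Farouk and Eriksen, by equity stake (higher first): Farouk (17 percent) before Eriksen (9 percent).
Full order: Greco, Chaudhari, Takahashi, Bianchi, Harlow, Farouk, Eriksen, Beaumont.

Greco, Chaudhari, Takahashi, Bianchi, Harlow, Farouk, Eriksen, Beaumont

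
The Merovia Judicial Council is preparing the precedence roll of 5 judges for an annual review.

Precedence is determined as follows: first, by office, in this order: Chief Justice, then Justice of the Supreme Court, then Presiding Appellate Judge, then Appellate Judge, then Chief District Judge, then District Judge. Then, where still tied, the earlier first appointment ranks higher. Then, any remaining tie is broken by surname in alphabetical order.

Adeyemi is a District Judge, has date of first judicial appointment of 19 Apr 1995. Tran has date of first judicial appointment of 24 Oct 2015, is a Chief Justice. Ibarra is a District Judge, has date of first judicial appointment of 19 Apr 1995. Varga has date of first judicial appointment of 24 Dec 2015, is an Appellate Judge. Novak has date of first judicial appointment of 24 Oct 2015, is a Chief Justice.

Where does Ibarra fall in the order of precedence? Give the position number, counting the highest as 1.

By office: Novak and Tran (Chief Justice); then Varga (Appellate Judge); then Adeyemi and Ibarra (District Judge).
Novak and Tran both have date of first judicial appointment 24 Oct 2015, so the next rule applies.
Among Novak and Tran, alphabetically by surname: Novak before Tran.
Adeyemi and Ibarra both have date of first judicial appointment 19 Apr 1995, so the next rule applies.
Among Adeyemi and Ibarra, alphabetically by surname: Adeyemi before Ibarra.
Order: Novak, Tran, Varga, Adeyemi, Ibarra. So position 5.

5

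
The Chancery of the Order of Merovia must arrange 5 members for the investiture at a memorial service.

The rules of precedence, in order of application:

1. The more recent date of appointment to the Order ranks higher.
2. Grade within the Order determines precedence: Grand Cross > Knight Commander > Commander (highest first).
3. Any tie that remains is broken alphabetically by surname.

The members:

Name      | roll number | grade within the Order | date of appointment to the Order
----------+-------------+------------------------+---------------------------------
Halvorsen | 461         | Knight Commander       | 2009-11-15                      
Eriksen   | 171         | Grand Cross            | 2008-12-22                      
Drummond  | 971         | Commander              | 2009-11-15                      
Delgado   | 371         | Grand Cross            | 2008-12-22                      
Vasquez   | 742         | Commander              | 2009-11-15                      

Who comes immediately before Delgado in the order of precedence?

By date of appointment to the Order (later first): Halvorsen, Drummond and Vasquez (each 2009-11-15); then Delgado and Eriksen (both 2008-12-22).
Among Halvorsen, Drummond and Vasquez, by grade within the Order: Halvorsen (Knight Commander) before Drummond and Vasquez (Commander).
Among Drummond and Vasquez, alphabetically by surname: Drummond before Vasquez.
Delgado and Eriksen are each Grand Cross, so the next rule applies.
Among Delgado and Eriksen, alphabetically by surname: Delgado before Eriksen.
Order: Halvorsen, Drummond, Vasquez, Delgado, Eriksen.

Vasquez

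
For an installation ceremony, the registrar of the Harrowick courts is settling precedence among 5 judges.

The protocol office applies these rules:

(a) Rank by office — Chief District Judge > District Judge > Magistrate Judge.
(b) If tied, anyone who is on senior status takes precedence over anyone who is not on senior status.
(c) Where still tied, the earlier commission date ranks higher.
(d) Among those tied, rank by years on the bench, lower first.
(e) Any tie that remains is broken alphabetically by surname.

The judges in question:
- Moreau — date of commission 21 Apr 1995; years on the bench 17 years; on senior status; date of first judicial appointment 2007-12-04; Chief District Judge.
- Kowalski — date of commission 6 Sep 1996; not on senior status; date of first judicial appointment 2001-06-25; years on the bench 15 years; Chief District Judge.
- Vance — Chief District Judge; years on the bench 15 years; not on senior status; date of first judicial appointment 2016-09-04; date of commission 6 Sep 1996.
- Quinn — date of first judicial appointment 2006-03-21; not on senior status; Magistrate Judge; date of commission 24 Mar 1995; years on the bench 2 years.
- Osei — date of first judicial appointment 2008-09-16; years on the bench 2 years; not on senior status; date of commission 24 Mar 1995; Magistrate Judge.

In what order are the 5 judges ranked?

Moreau, Kowalski, Vance, Osei, Quinn

By office: Moreau, Kowalski and Vance (Chief District Judge); then Osei and Quinn (Magistrate Judge).
Among Moreau, Kowalski and Vance, on senior status before not on senior status: Moreau (on senior status) before Kowalski and Vance (not on senior status).
Kowalski and Vance both have date of commission 6 Sep 1996, so the next rule applies.
Kowalski and Vance both have years on the bench 15 years, so the next rule applies.
Among Kowalski and Vance, alphabetically by surname: Kowalski before Vance.
Osei and Quinn are each not on senior status, so the next rule applies.
Osei and Quinn both have date of commission 24 Mar 1995, so the next rule applies.
Osei and Quinn both have years on the bench 2 years, so the next rule applies.
Among Osei and Quinn, alphabetically by surname: Osei before Quinn.
Full order: Moreau, Kowalski, Vance, Osei, Quinn.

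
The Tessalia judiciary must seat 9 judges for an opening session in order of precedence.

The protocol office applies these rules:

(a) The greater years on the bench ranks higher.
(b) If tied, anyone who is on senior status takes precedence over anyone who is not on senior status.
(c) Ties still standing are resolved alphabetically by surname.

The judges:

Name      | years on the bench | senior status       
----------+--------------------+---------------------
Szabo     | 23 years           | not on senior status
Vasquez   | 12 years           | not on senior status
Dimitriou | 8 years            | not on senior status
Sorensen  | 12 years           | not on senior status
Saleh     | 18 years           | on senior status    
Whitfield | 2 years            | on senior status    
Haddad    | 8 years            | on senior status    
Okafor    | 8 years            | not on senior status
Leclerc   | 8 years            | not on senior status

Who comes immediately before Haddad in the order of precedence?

Vasquez

By years on the bench (higher first): Szabo (23 years); then Saleh (18 years); then Sorensen and Vasquez (both 12 years); then Haddad, Dimitriou, Leclerc and Okafor (each 8 years); then Whitfield (2 years).
Sorensen and Vasquez are each not on senior status, so the next rule applies.
Among Sorensen and Vasquez, alphabetically by surname: Sorensen before Vasquez.
Among Haddad, Dimitriou, Leclerc and Okafor, on senior status before not on senior status: Haddad (on senior status) before Dimitriou, Leclerc and Okafor (not on senior status).
Among Dimitriou, Leclerc and Okafor, alphabetically by surname: Dimitriou before Leclerc before Okafor.
Order: Szabo, Saleh, Sorensen, Vasquez, Haddad, Dimitriou, Leclerc, Okafor, Whitfield.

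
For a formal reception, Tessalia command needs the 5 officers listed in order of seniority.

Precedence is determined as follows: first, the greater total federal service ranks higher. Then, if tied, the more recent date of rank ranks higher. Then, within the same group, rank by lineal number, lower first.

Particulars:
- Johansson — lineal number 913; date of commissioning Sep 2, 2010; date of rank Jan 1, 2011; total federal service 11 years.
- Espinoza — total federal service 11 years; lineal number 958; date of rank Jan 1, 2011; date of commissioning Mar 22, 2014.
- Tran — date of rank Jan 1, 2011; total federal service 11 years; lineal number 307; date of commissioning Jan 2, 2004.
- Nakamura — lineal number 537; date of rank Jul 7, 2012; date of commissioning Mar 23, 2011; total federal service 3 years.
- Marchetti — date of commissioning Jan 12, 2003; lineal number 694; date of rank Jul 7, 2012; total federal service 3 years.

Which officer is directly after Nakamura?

By total federal service (higher first): Tran, Johansson and Espinoza (each 11 years); then Nakamura and Marchetti (both 3 years).
Tran, Johansson and Espinoza all have date of rank Jan 1, 2011, so the next rule applies.
Among Tran, Johansson and Espinoza, by lineal number (lower first): Tran (307) before Johansson (913) before Espinoza (958).
Nakamura and Marchetti both have date of rank Jul 7, 2012, so the next rule applies.
Among Nakamura and Marchetti, by lineal number (lower first): Nakamura (537) before Marchetti (694).
Order: Tran, Johansson, Espinoza, Nakamura, Marchetti.

Marchetti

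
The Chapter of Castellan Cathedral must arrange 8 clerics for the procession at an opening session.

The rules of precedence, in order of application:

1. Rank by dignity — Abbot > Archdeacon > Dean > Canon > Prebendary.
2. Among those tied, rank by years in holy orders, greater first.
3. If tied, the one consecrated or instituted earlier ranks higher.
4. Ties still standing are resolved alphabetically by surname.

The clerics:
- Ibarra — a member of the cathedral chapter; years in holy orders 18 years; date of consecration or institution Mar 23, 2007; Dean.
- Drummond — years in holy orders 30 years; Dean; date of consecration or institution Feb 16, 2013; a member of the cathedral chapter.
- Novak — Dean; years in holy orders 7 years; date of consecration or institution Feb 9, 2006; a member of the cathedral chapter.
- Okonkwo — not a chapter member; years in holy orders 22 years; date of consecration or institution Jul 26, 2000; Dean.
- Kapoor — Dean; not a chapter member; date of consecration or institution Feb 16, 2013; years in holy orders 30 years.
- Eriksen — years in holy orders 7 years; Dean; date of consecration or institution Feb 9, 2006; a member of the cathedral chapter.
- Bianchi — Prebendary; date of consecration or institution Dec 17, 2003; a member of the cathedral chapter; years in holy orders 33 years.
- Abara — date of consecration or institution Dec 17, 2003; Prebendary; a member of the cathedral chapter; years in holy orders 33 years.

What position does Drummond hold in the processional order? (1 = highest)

1

By dignity: Drummond, Kapoor, Okonkwo, Ibarra, Eriksen and Novak (Dean); then Abara and Bianchi (Prebendary).
Among Drummond, Kapoor, Okonkwo, Ibarra, Eriksen and Novak, by years in holy orders (higher first): Drummond and Kapoor (30 years) before Okonkwo (22 years) before Ibarra (18 years) before Eriksen and Novak (7 years).
Drummond and Kapoor both have date of consecration or institution Feb 16, 2013, so the next rule applies.
Among Drummond and Kapoor, alphabetically by surname: Drummond before Kapoor.
Eriksen and Novak both have date of consecration or institution Feb 9, 2006, so the next rule applies.
Among Eriksen and Novak, alphabetically by surname: Eriksen before Novak.
Abara and Bianchi both have years in holy orders 33 years, so the next rule applies.
Abara and Bianchi both have date of consecration or institution Dec 17, 2003, so the next rule applies.
Among Abara and Bianchi, alphabetically by surname: Abara before Bianchi.
Order: Drummond, Kapoor, Okonkwo, Ibarra, Eriksen, Novak, Abara, Bianchi. So position 1.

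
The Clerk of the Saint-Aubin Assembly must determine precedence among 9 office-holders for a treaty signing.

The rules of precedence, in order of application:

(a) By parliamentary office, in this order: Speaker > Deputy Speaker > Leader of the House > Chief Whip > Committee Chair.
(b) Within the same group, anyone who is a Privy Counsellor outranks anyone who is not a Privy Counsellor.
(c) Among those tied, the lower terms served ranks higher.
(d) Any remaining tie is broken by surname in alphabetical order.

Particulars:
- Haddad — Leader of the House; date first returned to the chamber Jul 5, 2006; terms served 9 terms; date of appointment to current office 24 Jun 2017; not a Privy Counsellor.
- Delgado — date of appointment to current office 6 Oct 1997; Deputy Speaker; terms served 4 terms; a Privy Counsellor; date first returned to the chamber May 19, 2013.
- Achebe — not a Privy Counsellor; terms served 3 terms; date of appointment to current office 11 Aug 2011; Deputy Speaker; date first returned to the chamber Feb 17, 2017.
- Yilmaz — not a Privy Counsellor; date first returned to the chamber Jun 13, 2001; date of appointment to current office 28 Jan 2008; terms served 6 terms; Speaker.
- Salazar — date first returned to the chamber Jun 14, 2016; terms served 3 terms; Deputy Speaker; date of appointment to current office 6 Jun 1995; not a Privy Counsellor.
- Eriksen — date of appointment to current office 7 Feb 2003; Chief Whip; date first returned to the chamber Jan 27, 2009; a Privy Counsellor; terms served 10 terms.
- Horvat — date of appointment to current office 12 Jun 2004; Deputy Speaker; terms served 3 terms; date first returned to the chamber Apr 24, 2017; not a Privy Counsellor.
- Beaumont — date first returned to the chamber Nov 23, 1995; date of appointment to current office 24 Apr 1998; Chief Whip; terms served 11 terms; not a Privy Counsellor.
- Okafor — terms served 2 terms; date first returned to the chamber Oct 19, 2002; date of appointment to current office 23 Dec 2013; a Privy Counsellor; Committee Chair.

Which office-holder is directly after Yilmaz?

By parliamentary office: Yilmaz (Speaker); then Delgado, Achebe, Horvat and Salazar (Deputy Speaker); then Haddad (Leader of the House); then Eriksen and Beaumont (Chief Whip); then Okafor (Committee Chair).
Among Delgado, Achebe, Horvat and Salazar, a Privy Counsellor before not a Privy Counsellor: Delgado (a Privy Counsellor) before Achebe, Horvat and Salazar (not a Privy Counsellor).
Achebe, Horvat and Salazar all have terms served 3 terms, so the next rule applies.
Among Achebe, Horvat and Salazar, alphabetically by surname: Achebe before Horvat before Salazar.
Among Eriksen and Beaumont, a Privy Counsellor before not a Privy Counsellor: Eriksen (a Privy Counsellor) before Beaumont (not a Privy Counsellor).
Order: Yilmaz, Delgado, Achebe, Horvat, Salazar, Haddad, Eriksen, Beaumont, Okafor.

Delgado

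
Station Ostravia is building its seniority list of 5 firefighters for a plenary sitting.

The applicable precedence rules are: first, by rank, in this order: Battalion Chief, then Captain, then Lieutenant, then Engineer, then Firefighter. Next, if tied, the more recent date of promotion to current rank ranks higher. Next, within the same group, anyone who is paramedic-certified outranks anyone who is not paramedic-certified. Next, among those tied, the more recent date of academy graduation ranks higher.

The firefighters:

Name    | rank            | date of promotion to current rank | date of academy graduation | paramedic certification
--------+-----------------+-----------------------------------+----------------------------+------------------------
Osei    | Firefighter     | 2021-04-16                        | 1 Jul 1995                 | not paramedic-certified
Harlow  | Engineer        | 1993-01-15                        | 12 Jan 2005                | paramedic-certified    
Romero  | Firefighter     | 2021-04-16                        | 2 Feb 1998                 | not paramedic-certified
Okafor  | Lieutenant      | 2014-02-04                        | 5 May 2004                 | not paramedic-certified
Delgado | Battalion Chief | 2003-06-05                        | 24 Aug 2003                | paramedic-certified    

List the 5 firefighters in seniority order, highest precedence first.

By rank: Delgado (Battalion Chief); then Okafor (Lieutenant); then Harlow (Engineer); then Romero and Osei (Firefighter).
Romero and Osei both have date of promotion to current rank 2021-04-16, so the next rule applies.
Romero and Osei are each not paramedic-certified, so the next rule applies.
Among Romero and Osei, by date of academy graduation (later first): Romero (2 Feb 1998) before Osei (1 Jul 1995).
Full order: Delgado, Okafor, Harlow, Romero, Osei.

Delgado, Okafor, Harlow, Romero, Osei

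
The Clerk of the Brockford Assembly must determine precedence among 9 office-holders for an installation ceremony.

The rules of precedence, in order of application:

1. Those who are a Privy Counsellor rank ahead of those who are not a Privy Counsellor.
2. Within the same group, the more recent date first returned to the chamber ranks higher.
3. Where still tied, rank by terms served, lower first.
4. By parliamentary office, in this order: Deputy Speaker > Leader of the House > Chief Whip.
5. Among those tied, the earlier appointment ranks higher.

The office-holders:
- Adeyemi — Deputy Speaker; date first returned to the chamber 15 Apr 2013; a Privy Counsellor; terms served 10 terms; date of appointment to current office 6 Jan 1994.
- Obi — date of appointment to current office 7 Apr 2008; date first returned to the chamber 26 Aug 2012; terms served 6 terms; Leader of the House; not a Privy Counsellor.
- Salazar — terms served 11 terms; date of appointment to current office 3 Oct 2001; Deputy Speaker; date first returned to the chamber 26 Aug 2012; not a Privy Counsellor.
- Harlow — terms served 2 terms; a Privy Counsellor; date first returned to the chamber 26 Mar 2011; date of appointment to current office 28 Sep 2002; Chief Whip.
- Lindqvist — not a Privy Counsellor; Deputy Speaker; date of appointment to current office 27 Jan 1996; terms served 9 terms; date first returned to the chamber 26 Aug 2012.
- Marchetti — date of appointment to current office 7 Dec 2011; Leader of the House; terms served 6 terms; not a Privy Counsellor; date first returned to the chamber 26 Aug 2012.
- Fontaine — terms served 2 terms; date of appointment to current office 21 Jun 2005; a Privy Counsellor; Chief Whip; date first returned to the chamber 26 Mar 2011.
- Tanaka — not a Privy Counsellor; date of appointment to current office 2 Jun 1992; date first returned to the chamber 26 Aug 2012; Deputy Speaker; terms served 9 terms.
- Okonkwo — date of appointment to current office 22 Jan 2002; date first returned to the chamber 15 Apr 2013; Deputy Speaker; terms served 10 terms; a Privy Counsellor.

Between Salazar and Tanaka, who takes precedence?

Tanaka

By the first rule: Adeyemi, Okonkwo, Harlow and Fontaine (each a Privy Counsellor); then Obi, Marchetti, Tanaka, Lindqvist and Salazar (each not a Privy Counsellor).
Among Adeyemi, Okonkwo, Harlow and Fontaine, by date first returned to the chamber (later first): Adeyemi and Okonkwo (15 Apr 2013) before Harlow and Fontaine (26 Mar 2011).
Adeyemi and Okonkwo both have terms served 10 terms, so the next rule applies.
Adeyemi and Okonkwo are each Deputy Speaker, so the next rule applies.
Among Adeyemi and Okonkwo, by date of appointment to current office (earlier first): Adeyemi (6 Jan 1994) before Okonkwo (22 Jan 2002).
Harlow and Fontaine both have terms served 2 terms, so the next rule applies.
Harlow and Fontaine are each Chief Whip, so the next rule applies.
Among Harlow and Fontaine, by date of appointment to current office (earlier first): Harlow (28 Sep 2002) before Fontaine (21 Jun 2005).
Obi, Marchetti, Tanaka, Lindqvist and Salazar all have date first returned to the chamber 26 Aug 2012, so the next rule applies.
Among Obi, Marchetti, Tanaka, Lindqvist and Salazar, by terms served (lower first): Obi and Marchetti (6 terms) before Tanaka and Lindqvist (9 terms) before Salazar (11 terms).
Obi and Marchetti are each Leader of the House, so the next rule applies.
Among Obi and Marchetti, by date of appointment to current office (earlier first): Obi (7 Apr 2008) before Marchetti (7 Dec 2011).
Tanaka and Lindqvist are each Deputy Speaker, so the next rule applies.
Among Tanaka and Lindqvist, by date of appointment to current office (earlier first): Tanaka (2 Jun 1992) before Lindqvist (27 Jan 1996).
So Tanaka takes precedence.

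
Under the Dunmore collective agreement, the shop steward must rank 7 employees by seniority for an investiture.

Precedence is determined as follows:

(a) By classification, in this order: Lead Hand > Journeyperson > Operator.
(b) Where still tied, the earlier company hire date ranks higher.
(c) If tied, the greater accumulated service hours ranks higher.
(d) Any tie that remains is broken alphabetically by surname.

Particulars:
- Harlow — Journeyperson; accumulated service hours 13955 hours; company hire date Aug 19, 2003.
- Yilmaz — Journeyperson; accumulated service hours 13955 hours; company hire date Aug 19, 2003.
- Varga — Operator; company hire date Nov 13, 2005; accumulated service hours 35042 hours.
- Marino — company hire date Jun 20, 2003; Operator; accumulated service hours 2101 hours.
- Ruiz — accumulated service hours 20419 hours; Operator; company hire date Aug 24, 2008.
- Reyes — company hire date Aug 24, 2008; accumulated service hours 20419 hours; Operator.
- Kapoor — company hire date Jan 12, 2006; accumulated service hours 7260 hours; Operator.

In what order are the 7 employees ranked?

By classification: Harlow and Yilmaz (Journeyperson); then Marino, Varga, Kapoor, Reyes and Ruiz (Operator).
Harlow and Yilmaz both have company hire date Aug 19, 2003, so the next rule applies.
Harlow and Yilmaz both have accumulated service hours 13955 hours, so the next rule applies.
Among Harlow and Yilmaz, alphabetically by surname: Harlow before Yilmaz.
Among Marino, Varga, Kapoor, Reyes and Ruiz, by company hire date (earlier first): Marino (Jun 20, 2003) before Varga (Nov 13, 2005) before Kapoor (Jan 12, 2006) before Reyes and Ruiz (Aug 24, 2008).
Reyes and Ruiz both have accumulated service hours 20419 hours, so the next rule applies.
Among Reyes and Ruiz, alphabetically by surname: Reyes before Ruiz.
Full order: Harlow, Yilmaz, Marino, Varga, Kapoor, Reyes, Ruiz.

Harlow, Yilmaz, Marino, Varga, Kapoor, Reyes, Ruiz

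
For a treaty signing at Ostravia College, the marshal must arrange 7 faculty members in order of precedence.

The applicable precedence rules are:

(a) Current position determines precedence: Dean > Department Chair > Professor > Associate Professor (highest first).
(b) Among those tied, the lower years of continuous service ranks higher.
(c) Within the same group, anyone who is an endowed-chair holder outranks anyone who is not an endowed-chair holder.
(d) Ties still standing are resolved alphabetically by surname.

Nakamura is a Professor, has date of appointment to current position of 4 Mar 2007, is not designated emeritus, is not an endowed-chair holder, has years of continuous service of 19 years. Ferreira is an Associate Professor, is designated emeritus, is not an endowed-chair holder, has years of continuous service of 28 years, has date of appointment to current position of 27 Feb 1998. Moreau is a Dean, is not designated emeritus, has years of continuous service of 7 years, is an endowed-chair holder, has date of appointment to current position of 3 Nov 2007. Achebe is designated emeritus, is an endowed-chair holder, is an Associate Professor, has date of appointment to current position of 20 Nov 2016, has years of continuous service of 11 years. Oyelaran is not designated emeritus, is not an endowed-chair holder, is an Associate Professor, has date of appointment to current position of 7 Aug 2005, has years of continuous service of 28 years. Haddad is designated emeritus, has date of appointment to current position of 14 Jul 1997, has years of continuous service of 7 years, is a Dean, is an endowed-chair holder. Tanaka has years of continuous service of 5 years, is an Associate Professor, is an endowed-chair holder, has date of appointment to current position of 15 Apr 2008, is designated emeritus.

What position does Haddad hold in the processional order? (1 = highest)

By current position: Haddad and Moreau (Dean); then Nakamura (Professor); then Tanaka, Achebe, Ferreira and Oyelaran (Associate Professor).
Haddad and Moreau both have years of continuous service 7 years, so the next rule applies.
Haddad and Moreau are each an endowed-chair holder, so the next rule applies.
Among Haddad and Moreau, alphabetically by surname: Haddad before Moreau.
Among Tanaka, Achebe, Ferreira and Oyelaran, by years of continuous service (lower first): Tanaka (5 years) before Achebe (11 years) before Ferreira and Oyelaran (28 years).
Ferreira and Oyelaran are each not an endowed-chair holder, so the next rule applies.
Among Ferreira and Oyelaran, alphabetically by surname: Ferreira before Oyelaran.
Order: Haddad, Moreau, Nakamura, Tanaka, Achebe, Ferreira, Oyelaran. So position 1.

1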